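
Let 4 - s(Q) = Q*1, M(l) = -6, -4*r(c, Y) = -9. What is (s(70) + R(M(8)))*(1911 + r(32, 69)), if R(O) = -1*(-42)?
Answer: -45918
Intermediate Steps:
r(c, Y) = 9/4 (r(c, Y) = -¼*(-9) = 9/4)
s(Q) = 4 - Q
R(O) = 42
(s(70) + R(M(8)))*(1911 + r(32, 69)) = ((4 - 1*70) + 42)*(1911 + 9/4) = ((4 - 70) + 42)*(7653/4) = (-66 + 42)*(7653/4) = -24*7653/4 = -45918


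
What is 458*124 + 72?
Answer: 56864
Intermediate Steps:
458*124 + 72 = 56792 + 72 = 56864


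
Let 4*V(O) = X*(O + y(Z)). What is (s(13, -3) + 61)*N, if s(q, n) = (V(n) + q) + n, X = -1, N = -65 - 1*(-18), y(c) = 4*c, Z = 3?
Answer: -12925/4 ≈ -3231.3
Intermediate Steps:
N = -47 (N = -65 + 18 = -47)
V(O) = -3 - O/4 (V(O) = (-(O + 4*3))/4 = (-(O + 12))/4 = (-(12 + O))/4 = (-12 - O)/4 = -3 - O/4)
s(q, n) = -3 + q + 3*n/4 (s(q, n) = ((-3 - n/4) + q) + n = (-3 + q - n/4) + n = -3 + q + 3*n/4)
(s(13, -3) + 61)*N = ((-3 + 13 + (3/4)*(-3)) + 61)*(-47) = ((-3 + 13 - 9/4) + 61)*(-47) = (31/4 + 61)*(-47) = (275/4)*(-47) = -12925/4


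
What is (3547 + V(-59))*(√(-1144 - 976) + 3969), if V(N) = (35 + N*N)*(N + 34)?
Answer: -334797057 - 168706*I*√530 ≈ -3.348e+8 - 3.8839e+6*I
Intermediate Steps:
V(N) = (34 + N)*(35 + N²) (V(N) = (35 + N²)*(34 + N) = (34 + N)*(35 + N²))
(3547 + V(-59))*(√(-1144 - 976) + 3969) = (3547 + (1190 + (-59)³ + 34*(-59)² + 35*(-59)))*(√(-1144 - 976) + 3969) = (3547 + (1190 - 205379 + 34*3481 - 2065))*(√(-2120) + 3969) = (3547 + (1190 - 205379 + 118354 - 2065))*(2*I*√530 + 3969) = (3547 - 87900)*(3969 + 2*I*√530) = -84353*(3969 + 2*I*√530) = -334797057 - 168706*I*√530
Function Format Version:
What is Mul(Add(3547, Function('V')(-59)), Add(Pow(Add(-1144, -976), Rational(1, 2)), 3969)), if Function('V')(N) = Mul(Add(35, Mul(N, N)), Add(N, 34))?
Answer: Add(-334797057, Mul(-168706, I, Pow(530, Rational(1, 2)))) ≈ Add(-3.3480e+8, Mul(-3.8839e+6, I))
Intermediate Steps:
Function('V')(N) = Mul(Add(34, N), Add(35, Pow(N, 2))) (Function('V')(N) = Mul(Add(35, Pow(N, 2)), Add(34, N)) = Mul(Add(34, N), Add(35, Pow(N, 2))))
Mul(Add(3547, Function('V')(-59)), Add(Pow(Add(-1144, -976), Rational(1, 2)), 3969)) = Mul(Add(3547, Add(1190, Pow(-59, 3), Mul(34, Pow(-59, 2)), Mul(35, -59))), Add(Pow(Add(-1144, -976), Rational(1, 2)), 3969)) = Mul(Add(3547, Add(1190, -205379, Mul(34, 3481), -2065)), Add(Pow(-2120, Rational(1, 2)), 3969)) = Mul(Add(3547, Add(1190, -205379, 118354, -2065)), Add(Mul(2, I, Pow(530, Rational(1, 2))), 3969)) = Mul(Add(3547, -87900), Add(3969, Mul(2, I, Pow(530, Rational(1, 2))))) = Mul(-84353, Add(3969, Mul(2, I, Pow(530, Rational(1, 2))))) = Add(-334797057, Mul(-168706, I, Pow(530, Rational(1, 2))))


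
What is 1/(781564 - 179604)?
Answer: 1/601960 ≈ 1.6612e-6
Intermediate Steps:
1/(781564 - 179604) = 1/601960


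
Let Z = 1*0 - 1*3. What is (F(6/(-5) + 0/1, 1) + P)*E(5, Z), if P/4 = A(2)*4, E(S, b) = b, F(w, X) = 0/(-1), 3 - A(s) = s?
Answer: -48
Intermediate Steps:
A(s) = 3 - s
Z = -3 (Z = 0 - 3 = -3)
F(w, X) = 0 (F(w, X) = 0*(-1) = 0)
P = 16 (P = 4*((3 - 1*2)*4) = 4*((3 - 2)*4) = 4*(1*4) = 4*4 = 16)
(F(6/(-5) + 0/1, 1) + P)*E(5, Z) = (0 + 16)*(-3) = 16*(-3) = -48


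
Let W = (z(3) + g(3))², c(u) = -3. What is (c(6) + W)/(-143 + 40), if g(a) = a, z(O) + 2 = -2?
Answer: 2/103 ≈ 0.019417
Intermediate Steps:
z(O) = -4 (z(O) = -2 - 2 = -4)
W = 1 (W = (-4 + 3)² = (-1)² = 1)
(c(6) + W)/(-143 + 40) = (-3 + 1)/(-143 + 40) = -2/(-103) = -2*(-1/103) = 2/103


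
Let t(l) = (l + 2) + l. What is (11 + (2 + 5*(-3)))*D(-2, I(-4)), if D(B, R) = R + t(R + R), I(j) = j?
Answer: 36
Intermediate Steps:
t(l) = 2 + 2*l (t(l) = (2 + l) + l = 2 + 2*l)
D(B, R) = 2 + 5*R (D(B, R) = R + (2 + 2*(R + R)) = R + (2 + 2*(2*R)) = R + (2 + 4*R) = 2 + 5*R)
(11 + (2 + 5*(-3)))*D(-2, I(-4)) = (11 + (2 + 5*(-3)))*(2 + 5*(-4)) = (11 + (2 - 15))*(2 - 20) = (11 - 13)*(-18) = -2*(-18) = 36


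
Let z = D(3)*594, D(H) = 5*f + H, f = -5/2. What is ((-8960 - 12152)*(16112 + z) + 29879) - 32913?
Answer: -221024562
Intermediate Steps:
f = -5/2 (f = -5*½ = -5/2 ≈ -2.5000)
D(H) = -25/2 + H (D(H) = 5*(-5/2) + H = -25/2 + H)
z = -5643 (z = (-25/2 + 3)*594 = -19/2*594 = -5643)
((-8960 - 12152)*(16112 + z) + 29879) - 32913 = ((-8960 - 12152)*(16112 - 5643) + 29879) - 32913 = (-21112*10469 + 29879) - 32913 = (-221021528 + 29879) - 32913 = -220991649 - 32913 = -221024562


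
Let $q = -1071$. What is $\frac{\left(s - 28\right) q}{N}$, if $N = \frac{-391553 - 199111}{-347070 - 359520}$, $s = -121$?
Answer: $\frac{18792820935}{98444} \approx 1.909 \cdot 10^{5}$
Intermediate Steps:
$N = \frac{98444}{117765}$ ($N = - \frac{590664}{-706590} = \left(-590664\right) \left(- \frac{1}{706590}\right) = \frac{98444}{117765} \approx 0.83594$)
$\frac{\left(s - 28\right) q}{N} = \frac{\left(-121 - 28\right) \left(-1071\right)}{\frac{98444}{117765}} = \left(-149\right) \left(-1071\right) \frac{117765}{98444} = 159579 \cdot \frac{117765}{98444} = \frac{18792820935}{98444}$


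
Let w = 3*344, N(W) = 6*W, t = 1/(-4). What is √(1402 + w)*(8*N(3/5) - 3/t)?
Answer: 204*√2434/5 ≈ 2012.9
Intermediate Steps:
t = -¼ ≈ -0.25000
w = 1032
√(1402 + w)*(8*N(3/5) - 3/t) = √(1402 + 1032)*(8*(6*(3/5)) - 3/(-¼)) = √2434*(8*(6*(3*(⅕))) - 3*(-4)) = √2434*(8*(6*(⅗)) + 12) = √2434*(8*(18/5) + 12) = √2434*(144/5 + 12) = √2434*(204/5) = 204*√2434/5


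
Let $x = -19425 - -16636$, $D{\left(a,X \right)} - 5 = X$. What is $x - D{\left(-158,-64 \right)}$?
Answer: $-2730$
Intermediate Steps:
$D{\left(a,X \right)} = 5 + X$
$x = -2789$ ($x = -19425 + 16636 = -2789$)
$x - D{\left(-158,-64 \right)} = -2789 - \left(5 - 64\right) = -2789 - -59 = -2789 + 59 = -2730$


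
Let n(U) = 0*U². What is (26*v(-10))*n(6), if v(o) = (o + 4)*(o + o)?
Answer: 0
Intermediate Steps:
n(U) = 0
v(o) = 2*o*(4 + o) (v(o) = (4 + o)*(2*o) = 2*o*(4 + o))
(26*v(-10))*n(6) = (26*(2*(-10)*(4 - 10)))*0 = (26*(2*(-10)*(-6)))*0 = (26*120)*0 = 3120*0 = 0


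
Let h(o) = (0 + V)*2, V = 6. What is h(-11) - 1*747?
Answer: -735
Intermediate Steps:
h(o) = 12 (h(o) = (0 + 6)*2 = 6*2 = 12)
h(-11) - 1*747 = 12 - 1*747 = 12 - 747 = -735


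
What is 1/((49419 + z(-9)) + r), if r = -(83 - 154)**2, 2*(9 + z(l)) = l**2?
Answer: 2/88819 ≈ 2.2518e-5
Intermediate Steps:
z(l) = -9 + l**2/2
r = -5041 (r = -1*(-71)**2 = -1*5041 = -5041)
1/((49419 + z(-9)) + r) = 1/((49419 + (-9 + (1/2)*(-9)**2)) - 5041) = 1/((49419 + (-9 + (1/2)*81)) - 5041) = 1/((49419 + (-9 + 81/2)) - 5041) = 1/((49419 + 63/2) - 5041) = 1/(98901/2 - 5041) = 1/(88819/2) = 2/88819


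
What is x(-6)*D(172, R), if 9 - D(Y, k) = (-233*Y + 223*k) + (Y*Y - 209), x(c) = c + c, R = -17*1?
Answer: -174012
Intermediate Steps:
R = -17
x(c) = 2*c
D(Y, k) = 218 - Y**2 - 223*k + 233*Y (D(Y, k) = 9 - ((-233*Y + 223*k) + (Y*Y - 209)) = 9 - ((-233*Y + 223*k) + (Y**2 - 209)) = 9 - ((-233*Y + 223*k) + (-209 + Y**2)) = 9 - (-209 + Y**2 - 233*Y + 223*k) = 9 + (209 - Y**2 - 223*k + 233*Y) = 218 - Y**2 - 223*k + 233*Y)
x(-6)*D(172, R) = (2*(-6))*(218 - 1*172**2 - 223*(-17) + 233*172) = -12*(218 - 1*29584 + 3791 + 40076) = -12*(218 - 29584 + 3791 + 40076) = -12*14501 = -174012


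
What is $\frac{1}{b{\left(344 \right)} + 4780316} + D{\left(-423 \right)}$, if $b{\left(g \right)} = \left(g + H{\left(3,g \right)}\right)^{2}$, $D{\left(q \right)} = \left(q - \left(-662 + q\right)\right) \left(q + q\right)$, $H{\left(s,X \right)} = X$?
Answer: $- \frac{2942322790319}{5253660} \approx -5.6005 \cdot 10^{5}$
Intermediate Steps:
$D{\left(q \right)} = 1324 q$ ($D{\left(q \right)} = 662 \cdot 2 q = 1324 q$)
$b{\left(g \right)} = 4 g^{2}$ ($b{\left(g \right)} = \left(g + g\right)^{2} = \left(2 g\right)^{2} = 4 g^{2}$)
$\frac{1}{b{\left(344 \right)} + 4780316} + D{\left(-423 \right)} = \frac{1}{4 \cdot 344^{2} + 4780316} + 1324 \left(-423\right) = \frac{1}{4 \cdot 118336 + 4780316} - 560052 = \frac{1}{473344 + 4780316} - 560052 = \frac{1}{5253660} - 560052 = - \frac{2942322790319}{5253660}$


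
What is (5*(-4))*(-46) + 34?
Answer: 954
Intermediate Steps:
(5*(-4))*(-46) + 34 = -20*(-46) + 34 = 920 + 34 = 954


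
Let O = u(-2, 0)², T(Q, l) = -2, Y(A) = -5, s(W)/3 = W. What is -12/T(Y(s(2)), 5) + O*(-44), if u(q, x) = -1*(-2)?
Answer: -170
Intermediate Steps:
u(q, x) = 2
s(W) = 3*W
O = 4 (O = 2² = 4)
-12/T(Y(s(2)), 5) + O*(-44) = -12/(-2) + 4*(-44) = -12*(-½) - 176 = 6 - 176 = -170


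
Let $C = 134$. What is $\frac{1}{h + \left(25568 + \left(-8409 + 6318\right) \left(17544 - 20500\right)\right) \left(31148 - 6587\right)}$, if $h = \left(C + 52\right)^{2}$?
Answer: $\frac{1}{152439453000} \approx 6.56 \cdot 10^{-12}$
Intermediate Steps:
$h = 34596$ ($h = \left(134 + 52\right)^{2} = 186^{2} = 34596$)
$\frac{1}{h + \left(25568 + \left(-8409 + 6318\right) \left(17544 - 20500\right)\right) \left(31148 - 6587\right)} = \frac{1}{34596 + \left(25568 + \left(-8409 + 6318\right) \left(17544 - 20500\right)\right) \left(31148 - 6587\right)} = \frac{1}{34596 + \left(25568 - -6180996\right) 24561} = \frac{1}{34596 + \left(25568 + 6180996\right) 24561} = \frac{1}{34596 + 6206564 \cdot 24561} = \frac{1}{34596 + 152439418404} = \frac{1}{152439453000}$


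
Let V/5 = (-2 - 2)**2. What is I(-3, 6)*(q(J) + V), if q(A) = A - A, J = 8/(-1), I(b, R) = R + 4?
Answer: 800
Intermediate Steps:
I(b, R) = 4 + R
J = -8 (J = 8*(-1) = -8)
q(A) = 0
V = 80 (V = 5*(-2 - 2)**2 = 5*(-4)**2 = 5*16 = 80)
I(-3, 6)*(q(J) + V) = (4 + 6)*(0 + 80) = 10*80 = 800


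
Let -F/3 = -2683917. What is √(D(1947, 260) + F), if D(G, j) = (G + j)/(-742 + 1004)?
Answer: √552704973878/262 ≈ 2837.6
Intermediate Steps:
F = 8051751 (F = -3*(-2683917) = 8051751)
D(G, j) = G/262 + j/262 (D(G, j) = (G + j)/262 = (G + j)*(1/262) = G/262 + j/262)
√(D(1947, 260) + F) = √(((1/262)*1947 + (1/262)*260) + 8051751) = √((1947/262 + 130/131) + 8051751) = √(2207/262 + 8051751) = √(2109560969/262) = √552704973878/262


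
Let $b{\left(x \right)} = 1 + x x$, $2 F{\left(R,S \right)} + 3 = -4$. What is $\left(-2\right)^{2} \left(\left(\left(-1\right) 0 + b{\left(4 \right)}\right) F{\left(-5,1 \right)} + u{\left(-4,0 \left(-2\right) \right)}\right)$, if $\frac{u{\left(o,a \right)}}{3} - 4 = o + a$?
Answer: $-238$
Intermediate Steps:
$F{\left(R,S \right)} = - \frac{7}{2}$ ($F{\left(R,S \right)} = - \frac{3}{2} + \frac{1}{2} \left(-4\right) = - \frac{3}{2} - 2 = - \frac{7}{2}$)
$b{\left(x \right)} = 1 + x^{2}$
$u{\left(o,a \right)} = 12 + 3 a + 3 o$ ($u{\left(o,a \right)} = 12 + 3 \left(o + a\right) = 12 + 3 \left(a + o\right) = 12 + \left(3 a + 3 o\right) = 12 + 3 a + 3 o$)
$\left(-2\right)^{2} \left(\left(\left(-1\right) 0 + b{\left(4 \right)}\right) F{\left(-5,1 \right)} + u{\left(-4,0 \left(-2\right) \right)}\right) = \left(-2\right)^{2} \left(\left(\left(-1\right) 0 + \left(1 + 4^{2}\right)\right) \left(- \frac{7}{2}\right) + \left(12 + 3 \cdot 0 \left(-2\right) + 3 \left(-4\right)\right)\right) = 4 \left(\left(0 + \left(1 + 16\right)\right) \left(- \frac{7}{2}\right) + \left(12 + 3 \cdot 0 - 12\right)\right) = 4 \left(\left(0 + 17\right) \left(- \frac{7}{2}\right) + \left(12 + 0 - 12\right)\right) = 4 \left(17 \left(- \frac{7}{2}\right) + 0\right) = 4 \left(- \frac{119}{2} + 0\right) = 4 \left(- \frac{119}{2}\right) = -238$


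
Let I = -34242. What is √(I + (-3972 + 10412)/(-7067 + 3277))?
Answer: I*√4918799198/379 ≈ 185.05*I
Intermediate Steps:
√(I + (-3972 + 10412)/(-7067 + 3277)) = √(-34242 + (-3972 + 10412)/(-7067 + 3277)) = √(-34242 + 6440/(-3790)) = √(-34242 + 6440*(-1/3790)) = √(-34242 - 644/379) = √(-12978362/379) = I*√4918799198/379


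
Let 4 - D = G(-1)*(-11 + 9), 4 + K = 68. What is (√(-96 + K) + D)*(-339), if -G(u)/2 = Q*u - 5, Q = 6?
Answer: -16272 - 1356*I*√2 ≈ -16272.0 - 1917.7*I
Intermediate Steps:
K = 64 (K = -4 + 68 = 64)
G(u) = 10 - 12*u (G(u) = -2*(6*u - 5) = -2*(-5 + 6*u) = 10 - 12*u)
D = 48 (D = 4 - (10 - 12*(-1))*(-11 + 9) = 4 - (10 + 12)*(-2) = 4 - 22*(-2) = 4 - 1*(-44) = 4 + 44 = 48)
(√(-96 + K) + D)*(-339) = (√(-96 + 64) + 48)*(-339) = (√(-32) + 48)*(-339) = (4*I*√2 + 48)*(-339) = (48 + 4*I*√2)*(-339) = -16272 - 1356*I*√2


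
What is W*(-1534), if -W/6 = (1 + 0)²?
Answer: 9204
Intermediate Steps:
W = -6 (W = -6*(1 + 0)² = -6*1² = -6*1 = -6)
W*(-1534) = -6*(-1534) = 9204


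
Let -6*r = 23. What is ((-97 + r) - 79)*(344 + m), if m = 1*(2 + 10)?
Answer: -192062/3 ≈ -64021.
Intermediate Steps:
r = -23/6 (r = -⅙*23 = -23/6 ≈ -3.8333)
m = 12 (m = 1*12 = 12)
((-97 + r) - 79)*(344 + m) = ((-97 - 23/6) - 79)*(344 + 12) = (-605/6 - 79)*356 = -1079/6*356 = -192062/3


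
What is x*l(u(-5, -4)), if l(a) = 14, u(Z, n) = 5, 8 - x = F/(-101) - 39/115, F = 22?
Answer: 1391446/11615 ≈ 119.80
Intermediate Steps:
x = 99389/11615 (x = 8 - (22/(-101) - 39/115) = 8 - (22*(-1/101) - 39*1/115) = 8 - (-22/101 - 39/115) = 8 - 1*(-6469/11615) = 8 + 6469/11615 = 99389/11615 ≈ 8.5569)
x*l(u(-5, -4)) = (99389/11615)*14 = 1391446/11615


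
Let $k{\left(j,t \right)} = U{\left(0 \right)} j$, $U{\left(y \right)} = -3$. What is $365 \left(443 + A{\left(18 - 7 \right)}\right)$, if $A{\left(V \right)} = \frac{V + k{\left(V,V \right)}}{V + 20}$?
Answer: $\frac{5004515}{31} \approx 1.6144 \cdot 10^{5}$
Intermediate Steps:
$k{\left(j,t \right)} = - 3 j$
$A{\left(V \right)} = - \frac{2 V}{20 + V}$ ($A{\left(V \right)} = \frac{V - 3 V}{V + 20} = \frac{\left(-2\right) V}{20 + V} = - \frac{2 V}{20 + V}$)
$365 \left(443 + A{\left(18 - 7 \right)}\right) = 365 \left(443 - \frac{2 \left(18 - 7\right)}{20 + \left(18 - 7\right)}\right) = 365 \left(443 - \frac{22}{20 + 11}\right) = 365 \left(443 - \frac{22}{31}\right) = 365 \cdot \frac{13711}{31} = \frac{5004515}{31}$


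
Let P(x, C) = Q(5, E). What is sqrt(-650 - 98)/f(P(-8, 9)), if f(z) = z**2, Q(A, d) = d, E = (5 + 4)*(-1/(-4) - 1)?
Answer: 32*I*sqrt(187)/729 ≈ 0.60027*I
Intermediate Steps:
E = -27/4 (E = 9*(-1*(-1/4) - 1) = 9*(1/4 - 1) = 9*(-3/4) = -27/4 ≈ -6.7500)
P(x, C) = -27/4
sqrt(-650 - 98)/f(P(-8, 9)) = sqrt(-650 - 98)/((-27/4)**2) = sqrt(-748)/(729/16) = (2*I*sqrt(187))*(16/729) = 32*I*sqrt(187)/729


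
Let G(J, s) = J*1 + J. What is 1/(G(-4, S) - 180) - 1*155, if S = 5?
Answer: -29141/188 ≈ -155.01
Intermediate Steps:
G(J, s) = 2*J (G(J, s) = J + J = 2*J)
1/(G(-4, S) - 180) - 1*155 = 1/(2*(-4) - 180) - 1*155 = 1/(-8 - 180) - 155 = 1/(-188) - 155 = -1/188 - 155 = -29141/188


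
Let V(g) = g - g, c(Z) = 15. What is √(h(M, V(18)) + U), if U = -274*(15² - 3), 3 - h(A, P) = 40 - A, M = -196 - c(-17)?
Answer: 2*I*√15269 ≈ 247.14*I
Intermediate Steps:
V(g) = 0
M = -211 (M = -196 - 1*15 = -196 - 15 = -211)
h(A, P) = -37 + A (h(A, P) = 3 - (40 - A) = 3 + (-40 + A) = -37 + A)
U = -60828 (U = -274*(225 - 3) = -274*222 = -60828)
√(h(M, V(18)) + U) = √((-37 - 211) - 60828) = √(-248 - 60828) = √(-61076) = 2*I*√15269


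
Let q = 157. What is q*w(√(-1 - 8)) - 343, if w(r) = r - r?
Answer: -343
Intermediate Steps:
w(r) = 0
q*w(√(-1 - 8)) - 343 = 157*0 - 343 = 0 - 343 = -343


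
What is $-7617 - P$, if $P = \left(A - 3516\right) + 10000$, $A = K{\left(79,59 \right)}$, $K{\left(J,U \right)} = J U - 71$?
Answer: $-18691$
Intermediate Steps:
$K{\left(J,U \right)} = -71 + J U$
$A = 4590$ ($A = -71 + 79 \cdot 59 = -71 + 4661 = 4590$)
$P = 11074$ ($P = \left(4590 - 3516\right) + 10000 = 1074 + 10000 = 11074$)
$-7617 - P = -7617 - 11074 = -18691$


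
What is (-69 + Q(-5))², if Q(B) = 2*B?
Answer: 6241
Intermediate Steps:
(-69 + Q(-5))² = (-69 + 2*(-5))² = (-69 - 10)² = (-79)² = 6241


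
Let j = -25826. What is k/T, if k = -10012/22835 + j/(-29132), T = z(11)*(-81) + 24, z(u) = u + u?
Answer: -149033563/584736484380 ≈ -0.00025487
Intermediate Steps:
z(u) = 2*u
T = -1758 (T = (2*11)*(-81) + 24 = 22*(-81) + 24 = -1782 + 24 = -1758)
k = 149033563/332614610 (k = -10012/22835 - 25826/(-29132) = -10012*1/22835 - 25826*(-1/29132) = -10012/22835 + 12913/14566 = 149033563/332614610 ≈ 0.44807)
k/T = (149033563/332614610)/(-1758) = (149033563/332614610)*(-1/1758) = -149033563/584736484380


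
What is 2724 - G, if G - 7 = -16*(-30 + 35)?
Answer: 2797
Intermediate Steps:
G = -73 (G = 7 - 16*(-30 + 35) = 7 - 16*5 = 7 - 80 = -73)
2724 - G = 2724 - 1*(-73) = 2724 + 73 = 2797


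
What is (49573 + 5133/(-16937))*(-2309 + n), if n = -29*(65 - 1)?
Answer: -3496987178720/16937 ≈ -2.0647e+8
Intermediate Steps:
n = -1856 (n = -29*64 = -1856)
(49573 + 5133/(-16937))*(-2309 + n) = (49573 + 5133/(-16937))*(-2309 - 1856) = (49573 + 5133*(-1/16937))*(-4165) = (49573 - 5133/16937)*(-4165) = (839612768/16937)*(-4165) = -3496987178720/16937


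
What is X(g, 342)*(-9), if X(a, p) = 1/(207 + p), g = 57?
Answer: -1/61 ≈ -0.016393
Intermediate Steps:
X(g, 342)*(-9) = -9/(207 + 342) = -9/549 = (1/549)*(-9) = -1/61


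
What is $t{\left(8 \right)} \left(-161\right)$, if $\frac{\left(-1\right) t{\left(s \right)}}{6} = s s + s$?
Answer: $69552$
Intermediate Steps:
$t{\left(s \right)} = - 6 s - 6 s^{2}$ ($t{\left(s \right)} = - 6 \left(s s + s\right) = - 6 \left(s^{2} + s\right) = - 6 \left(s + s^{2}\right) = - 6 s - 6 s^{2}$)
$t{\left(8 \right)} \left(-161\right) = \left(-6\right) 8 \left(1 + 8\right) \left(-161\right) = \left(-6\right) 8 \cdot 9 \left(-161\right) = \left(-432\right) \left(-161\right) = 69552$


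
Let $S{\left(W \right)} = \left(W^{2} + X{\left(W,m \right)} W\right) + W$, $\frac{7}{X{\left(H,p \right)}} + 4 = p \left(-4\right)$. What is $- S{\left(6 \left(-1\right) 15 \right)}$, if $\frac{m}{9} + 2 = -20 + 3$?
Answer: $- \frac{544617}{68} \approx -8009.1$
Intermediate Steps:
$m = -171$ ($m = -18 + 9 \left(-20 + 3\right) = -18 + 9 \left(-17\right) = -18 - 153 = -171$)
$X{\left(H,p \right)} = \frac{7}{-4 - 4 p}$ ($X{\left(H,p \right)} = \frac{7}{-4 + p \left(-4\right)} = \frac{7}{-4 - 4 p}$)
$S{\left(W \right)} = W^{2} + \frac{687 W}{680}$ ($S{\left(W \right)} = \left(W^{2} + - \frac{7}{4 + 4 \left(-171\right)} W\right) + W = \left(W^{2} + - \frac{7}{4 - 684} W\right) + W = \left(W^{2} + - \frac{7}{-680} W\right) + W = \left(W^{2} + \left(-7\right) \left(- \frac{1}{680}\right) W\right) + W = \left(W^{2} + \frac{7 W}{680}\right) + W = W^{2} + \frac{687 W}{680}$)
$- S{\left(6 \left(-1\right) 15 \right)} = - \frac{6 \left(-1\right) 15 \left(687 + 680 \cdot 6 \left(-1\right) 15\right)}{680} = - \frac{\left(-6\right) 15 \left(687 + 680 \left(\left(-6\right) 15\right)\right)}{680} = - \frac{\left(-90\right) \left(687 + 680 \left(-90\right)\right)}{680} = - \frac{\left(-90\right) \left(687 - 61200\right)}{680} = - \frac{\left(-90\right) \left(-60513\right)}{680} = \left(-1\right) \frac{544617}{68} = - \frac{544617}{68}$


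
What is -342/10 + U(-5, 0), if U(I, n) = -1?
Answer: -176/5 ≈ -35.200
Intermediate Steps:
-342/10 + U(-5, 0) = -342/10 - 1 = -19*9/5 - 1 = -171/5 - 1 = -176/5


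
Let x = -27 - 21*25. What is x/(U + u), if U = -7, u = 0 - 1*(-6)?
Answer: 552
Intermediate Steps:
u = 6 (u = 0 + 6 = 6)
x = -552 (x = -27 - 525 = -552)
x/(U + u) = -552/(-7 + 6) = -552/(-1) = -1*(-552) = 552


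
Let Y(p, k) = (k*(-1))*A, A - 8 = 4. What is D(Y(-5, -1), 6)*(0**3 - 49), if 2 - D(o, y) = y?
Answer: 196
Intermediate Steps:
A = 12 (A = 8 + 4 = 12)
Y(p, k) = -12*k (Y(p, k) = (k*(-1))*12 = -k*12 = -12*k)
D(o, y) = 2 - y
D(Y(-5, -1), 6)*(0**3 - 49) = (2 - 1*6)*(0**3 - 49) = (2 - 6)*(0 - 49) = -4*(-49) = 196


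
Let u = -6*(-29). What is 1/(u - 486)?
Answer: -1/312 ≈ -0.0032051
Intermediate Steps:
u = 174
1/(u - 486) = 1/(174 - 486) = 1/(-312) = -1/312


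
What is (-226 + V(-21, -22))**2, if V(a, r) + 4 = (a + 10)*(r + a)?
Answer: 59049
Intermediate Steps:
V(a, r) = -4 + (10 + a)*(a + r) (V(a, r) = -4 + (a + 10)*(r + a) = -4 + (10 + a)*(a + r))
(-226 + V(-21, -22))**2 = (-226 + (-4 + (-21)**2 + 10*(-21) + 10*(-22) - 21*(-22)))**2 = (-226 + (-4 + 441 - 210 - 220 + 462))**2 = (-226 + 469)**2 = 243**2 = 59049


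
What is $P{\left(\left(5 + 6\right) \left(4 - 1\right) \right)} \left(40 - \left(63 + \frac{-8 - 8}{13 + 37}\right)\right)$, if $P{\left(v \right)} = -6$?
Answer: $\frac{3402}{25} \approx 136.08$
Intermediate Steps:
$P{\left(\left(5 + 6\right) \left(4 - 1\right) \right)} \left(40 - \left(63 + \frac{-8 - 8}{13 + 37}\right)\right) = - 6 \left(40 - \left(63 + \frac{-8 - 8}{13 + 37}\right)\right) = - 6 \left(40 - \left(63 - \frac{16}{50}\right)\right) = - 6 \left(40 - \left(63 - \frac{8}{25}\right)\right) = - 6 \left(40 - \frac{1567}{25}\right) = \left(-6\right) \left(- \frac{567}{25}\right) = \frac{3402}{25}$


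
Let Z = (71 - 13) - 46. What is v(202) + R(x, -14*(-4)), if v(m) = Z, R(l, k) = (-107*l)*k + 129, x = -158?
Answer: 946877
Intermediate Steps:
R(l, k) = 129 - 107*k*l (R(l, k) = -107*k*l + 129 = 129 - 107*k*l)
Z = 12 (Z = 58 - 46 = 12)
v(m) = 12
v(202) + R(x, -14*(-4)) = 12 + (129 - 107*(-14*(-4))*(-158)) = 12 + (129 - 107*56*(-158)) = 12 + (129 + 946736) = 12 + 946865 = 946877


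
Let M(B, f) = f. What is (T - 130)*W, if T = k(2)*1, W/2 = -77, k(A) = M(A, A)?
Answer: 19712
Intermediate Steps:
k(A) = A
W = -154 (W = 2*(-77) = -154)
T = 2 (T = 2*1 = 2)
(T - 130)*W = (2 - 130)*(-154) = -128*(-154) = 19712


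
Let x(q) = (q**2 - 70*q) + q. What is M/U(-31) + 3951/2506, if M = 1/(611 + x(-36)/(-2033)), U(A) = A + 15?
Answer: 39140262515/24827102384 ≈ 1.5765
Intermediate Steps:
U(A) = 15 + A
x(q) = q**2 - 69*q
M = 2033/1238383 (M = 1/(611 - 36*(-69 - 36)/(-2033)) = 1/(611 - 36*(-105)*(-1/2033)) = 1/(611 + 3780*(-1/2033)) = 1/(611 - 3780/2033) = 1/(1238383/2033) = 2033/1238383 ≈ 0.0016417)
M/U(-31) + 3951/2506 = 2033/(1238383*(15 - 31)) + 3951/2506 = (2033/1238383)/(-16) + 3951*(1/2506) = (2033/1238383)*(-1/16) + 3951/2506 = -2033/19814128 + 3951/2506 = 39140262515/24827102384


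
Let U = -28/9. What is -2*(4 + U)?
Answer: -16/9 ≈ -1.7778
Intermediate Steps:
U = -28/9 (U = -28*⅑ = -28/9 ≈ -3.1111)
-2*(4 + U) = -2*(4 - 28/9) = -2*8/9 = -16/9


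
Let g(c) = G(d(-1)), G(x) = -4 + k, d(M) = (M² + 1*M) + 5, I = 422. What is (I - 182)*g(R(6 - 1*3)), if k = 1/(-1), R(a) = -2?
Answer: -1200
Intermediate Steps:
d(M) = 5 + M + M² (d(M) = (M² + M) + 5 = (M + M²) + 5 = 5 + M + M²)
k = -1 (k = 1*(-1) = -1)
G(x) = -5 (G(x) = -4 - 1 = -5)
g(c) = -5
(I - 182)*g(R(6 - 1*3)) = (422 - 182)*(-5) = 240*(-5) = -1200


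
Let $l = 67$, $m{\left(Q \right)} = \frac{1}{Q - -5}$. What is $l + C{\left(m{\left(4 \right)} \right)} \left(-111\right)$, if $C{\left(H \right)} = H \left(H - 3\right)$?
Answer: $\frac{2771}{27} \approx 102.63$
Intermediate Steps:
$m{\left(Q \right)} = \frac{1}{5 + Q}$ ($m{\left(Q \right)} = \frac{1}{Q + 5} = \frac{1}{5 + Q}$)
$C{\left(H \right)} = H \left(-3 + H\right)$
$l + C{\left(m{\left(4 \right)} \right)} \left(-111\right) = 67 + \frac{-3 + \frac{1}{5 + 4}}{5 + 4} \left(-111\right) = 67 + \frac{-3 + \frac{1}{9}}{9} \left(-111\right) = 67 + \frac{1}{9} \left(- \frac{26}{9}\right) \left(-111\right) = 67 - - \frac{962}{27} = 67 + \frac{962}{27} = \frac{2771}{27}$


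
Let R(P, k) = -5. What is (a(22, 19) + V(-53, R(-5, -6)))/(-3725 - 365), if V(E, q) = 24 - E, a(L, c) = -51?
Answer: -13/2045 ≈ -0.0063570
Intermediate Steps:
(a(22, 19) + V(-53, R(-5, -6)))/(-3725 - 365) = (-51 + (24 - 1*(-53)))/(-3725 - 365) = (-51 + (24 + 53))/(-4090) = (-51 + 77)*(-1/4090) = 26*(-1/4090) = -13/2045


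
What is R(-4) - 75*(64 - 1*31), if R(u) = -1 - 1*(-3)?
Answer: -2473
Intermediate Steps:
R(u) = 2 (R(u) = -1 + 3 = 2)
R(-4) - 75*(64 - 1*31) = 2 - 75*(64 - 1*31) = 2 - 75*(64 - 31) = 2 - 75*33 = 2 - 2475 = -2473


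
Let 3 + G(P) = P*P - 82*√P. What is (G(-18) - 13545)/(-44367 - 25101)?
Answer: 1102/5789 + 41*I*√2/11578 ≈ 0.19036 + 0.005008*I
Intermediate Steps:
G(P) = -3 + P² - 82*√P (G(P) = -3 + (P*P - 82*√P) = -3 + (P² - 82*√P) = -3 + P² - 82*√P)
(G(-18) - 13545)/(-44367 - 25101) = ((-3 + (-18)² - 246*I*√2) - 13545)/(-44367 - 25101) = ((-3 + 324 - 246*I*√2) - 13545)/(-69468) = ((-3 + 324 - 246*I*√2) - 13545)*(-1/69468) = ((321 - 246*I*√2) - 13545)*(-1/69468) = (-13224 - 246*I*√2)*(-1/69468) = 1102/5789 + 41*I*√2/11578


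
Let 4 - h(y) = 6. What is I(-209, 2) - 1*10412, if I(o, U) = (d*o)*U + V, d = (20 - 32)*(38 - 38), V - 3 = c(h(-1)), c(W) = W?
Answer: -10411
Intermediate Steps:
h(y) = -2 (h(y) = 4 - 1*6 = 4 - 6 = -2)
V = 1 (V = 3 - 2 = 1)
d = 0 (d = -12*0 = 0)
I(o, U) = 1 (I(o, U) = (0*o)*U + 1 = 0*U + 1 = 0 + 1 = 1)
I(-209, 2) - 1*10412 = 1 - 1*10412 = 1 - 10412 = -10411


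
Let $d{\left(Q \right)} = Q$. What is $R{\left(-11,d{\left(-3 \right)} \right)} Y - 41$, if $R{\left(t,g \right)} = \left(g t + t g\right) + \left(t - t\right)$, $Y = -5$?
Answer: $-371$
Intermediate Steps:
$R{\left(t,g \right)} = 2 g t$ ($R{\left(t,g \right)} = \left(g t + g t\right) + 0 = 2 g t + 0 = 2 g t$)
$R{\left(-11,d{\left(-3 \right)} \right)} Y - 41 = 2 \left(-3\right) \left(-11\right) \left(-5\right) - 41 = 66 \left(-5\right) - 41 = -330 - 41 = -371$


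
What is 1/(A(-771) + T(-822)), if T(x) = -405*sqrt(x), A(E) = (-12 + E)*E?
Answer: I/(81*(5*sqrt(822) + 7453*I)) ≈ 1.6559e-6 + 3.1849e-8*I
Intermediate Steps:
A(E) = E*(-12 + E)
1/(A(-771) + T(-822)) = 1/(-771*(-12 - 771) - 405*I*sqrt(822)) = 1/(-771*(-783) - 405*I*sqrt(822)) = 1/(603693 - 405*I*sqrt(822))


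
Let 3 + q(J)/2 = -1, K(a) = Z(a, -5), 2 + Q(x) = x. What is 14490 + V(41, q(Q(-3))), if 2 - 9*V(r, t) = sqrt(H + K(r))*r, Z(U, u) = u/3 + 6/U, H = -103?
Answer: 130412/9 - 2*I*sqrt(395322)/27 ≈ 14490.0 - 46.574*I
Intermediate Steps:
Z(U, u) = 6/U + u/3 (Z(U, u) = u*(1/3) + 6/U = u/3 + 6/U = 6/U + u/3)
Q(x) = -2 + x
K(a) = -5/3 + 6/a (K(a) = 6/a + (1/3)*(-5) = 6/a - 5/3 = -5/3 + 6/a)
q(J) = -8 (q(J) = -6 + 2*(-1) = -6 - 2 = -8)
V(r, t) = 2/9 - r*sqrt(-314/3 + 6/r)/9 (V(r, t) = 2/9 - sqrt(-103 + (-5/3 + 6/r))*r/9 = 2/9 - sqrt(-314/3 + 6/r)*r/9 = 2/9 - r*sqrt(-314/3 + 6/r)/9)
14490 + V(41, q(Q(-3))) = 14490 + (2/9 - 1/27*41*sqrt(6)*sqrt(-1*(-9 + 157*41)/41)) = 14490 + (2/9 - 1/27*41*sqrt(6)*sqrt(-1*1/41*(-9 + 6437))) = 14490 + (2/9 - 1/27*41*sqrt(6)*sqrt(-1*1/41*6428)) = 14490 + (2/9 - 1/27*41*sqrt(6)*sqrt(-6428/41)) = 14490 + (2/9 - 1/27*41*sqrt(6)*2*I*sqrt(65887)/41) = 14490 + (2/9 - 2*I*sqrt(395322)/27) = 130412/9 - 2*I*sqrt(395322)/27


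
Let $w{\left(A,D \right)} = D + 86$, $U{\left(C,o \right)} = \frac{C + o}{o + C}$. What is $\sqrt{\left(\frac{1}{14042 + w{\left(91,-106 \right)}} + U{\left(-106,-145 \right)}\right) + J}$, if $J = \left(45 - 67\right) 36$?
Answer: $\frac{i \sqrt{17280402758}}{4674} \approx 28.125 i$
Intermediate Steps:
$U{\left(C,o \right)} = 1$ ($U{\left(C,o \right)} = \frac{C + o}{C + o} = 1$)
$w{\left(A,D \right)} = 86 + D$
$J = -792$ ($J = \left(-22\right) 36 = -792$)
$\sqrt{\left(\frac{1}{14042 + w{\left(91,-106 \right)}} + U{\left(-106,-145 \right)}\right) + J} = \sqrt{\left(\frac{1}{14042 + \left(86 - 106\right)} + 1\right) - 792} = \sqrt{\left(\frac{1}{14042 - 20} + 1\right) - 792} = \sqrt{\left(\frac{1}{14022} + 1\right) - 792} = \sqrt{\frac{14023}{14022} - 792} = \sqrt{- \frac{11091401}{14022}} = \frac{i \sqrt{17280402758}}{4674}$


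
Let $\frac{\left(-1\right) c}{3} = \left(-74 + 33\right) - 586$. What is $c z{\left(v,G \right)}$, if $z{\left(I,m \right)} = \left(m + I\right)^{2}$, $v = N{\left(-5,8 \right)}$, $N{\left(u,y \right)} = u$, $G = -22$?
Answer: $1371249$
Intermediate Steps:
$v = -5$
$c = 1881$ ($c = - 3 \left(\left(-74 + 33\right) - 586\right) = - 3 \left(-41 - 586\right) = \left(-3\right) \left(-627\right) = 1881$)
$z{\left(I,m \right)} = \left(I + m\right)^{2}$
$c z{\left(v,G \right)} = 1881 \left(-5 - 22\right)^{2} = 1881 \left(-27\right)^{2} = 1881 \cdot 729 = 1371249$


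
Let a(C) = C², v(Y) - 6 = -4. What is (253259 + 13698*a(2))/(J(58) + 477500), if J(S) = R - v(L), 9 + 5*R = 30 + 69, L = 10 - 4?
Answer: 308051/477516 ≈ 0.64511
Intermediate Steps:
L = 6
v(Y) = 2 (v(Y) = 6 - 4 = 2)
R = 18 (R = -9/5 + (30 + 69)/5 = -9/5 + (⅕)*99 = -9/5 + 99/5 = 18)
J(S) = 16 (J(S) = 18 - 1*2 = 18 - 2 = 16)
(253259 + 13698*a(2))/(J(58) + 477500) = (253259 + 13698*2²)/(16 + 477500) = (253259 + 13698*4)/477516 = (253259 + 54792)*(1/477516) = 308051*(1/477516) = 308051/477516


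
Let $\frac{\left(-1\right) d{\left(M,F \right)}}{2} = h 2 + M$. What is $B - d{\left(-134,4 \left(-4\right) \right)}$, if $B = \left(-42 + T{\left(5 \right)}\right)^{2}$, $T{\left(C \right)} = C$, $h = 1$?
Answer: $1105$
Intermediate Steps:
$d{\left(M,F \right)} = -4 - 2 M$ ($d{\left(M,F \right)} = - 2 \left(1 \cdot 2 + M\right) = - 2 \left(2 + M\right) = -4 - 2 M$)
$B = 1369$ ($B = \left(-42 + 5\right)^{2} = \left(-37\right)^{2} = 1369$)
$B - d{\left(-134,4 \left(-4\right) \right)} = 1369 - \left(-4 - -268\right) = 1369 - \left(-4 + 268\right) = 1369 - 264 = 1105$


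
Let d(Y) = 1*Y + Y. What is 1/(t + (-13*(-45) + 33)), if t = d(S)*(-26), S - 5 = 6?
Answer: 1/46 ≈ 0.021739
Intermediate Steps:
S = 11 (S = 5 + 6 = 11)
d(Y) = 2*Y (d(Y) = Y + Y = 2*Y)
t = -572 (t = (2*11)*(-26) = 22*(-26) = -572)
1/(t + (-13*(-45) + 33)) = 1/(-572 + (-13*(-45) + 33)) = 1/(-572 + (585 + 33)) = 1/(-572 + 618) = 1/46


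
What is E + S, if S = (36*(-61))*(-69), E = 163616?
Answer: 315140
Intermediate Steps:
S = 151524 (S = -2196*(-69) = 151524)
E + S = 163616 + 151524 = 315140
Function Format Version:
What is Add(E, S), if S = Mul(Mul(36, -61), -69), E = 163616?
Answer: 315140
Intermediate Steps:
S = 151524 (S = Mul(-2196, -69) = 151524)
Add(E, S) = Add(163616, 151524) = 315140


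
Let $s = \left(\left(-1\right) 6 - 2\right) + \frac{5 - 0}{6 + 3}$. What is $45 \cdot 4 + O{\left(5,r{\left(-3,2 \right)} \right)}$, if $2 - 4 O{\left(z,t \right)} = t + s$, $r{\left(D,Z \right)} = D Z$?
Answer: $\frac{6619}{36} \approx 183.86$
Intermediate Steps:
$s = - \frac{67}{9}$ ($s = \left(-6 - 2\right) + \frac{5 + 0}{9} = -8 + 5 \cdot \frac{1}{9} = -8 + \frac{5}{9} = - \frac{67}{9} \approx -7.4444$)
$O{\left(z,t \right)} = \frac{85}{36} - \frac{t}{4}$ ($O{\left(z,t \right)} = \frac{1}{2} - \frac{t - \frac{67}{9}}{4} = \frac{1}{2} - \frac{- \frac{67}{9} + t}{4} = \frac{1}{2} - \left(- \frac{67}{36} + \frac{t}{4}\right) = \frac{85}{36} - \frac{t}{4}$)
$45 \cdot 4 + O{\left(5,r{\left(-3,2 \right)} \right)} = 45 \cdot 4 + \left(\frac{85}{36} - \frac{\left(-3\right) 2}{4}\right) = 180 + \left(\frac{85}{36} - - \frac{3}{2}\right) = 180 + \left(\frac{85}{36} + \frac{3}{2}\right) = 180 + \frac{139}{36} = \frac{6619}{36}$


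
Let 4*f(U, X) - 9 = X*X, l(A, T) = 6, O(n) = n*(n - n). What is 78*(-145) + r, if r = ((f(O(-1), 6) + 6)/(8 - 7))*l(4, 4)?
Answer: -22413/2 ≈ -11207.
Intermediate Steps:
O(n) = 0 (O(n) = n*0 = 0)
f(U, X) = 9/4 + X²/4 (f(U, X) = 9/4 + (X*X)/4 = 9/4 + X²/4)
r = 207/2 (r = (((9/4 + (¼)*6²) + 6)/(8 - 7))*6 = (((9/4 + (¼)*36) + 6)/1)*6 = (((9/4 + 9) + 6)*1)*6 = ((45/4 + 6)*1)*6 = ((69/4)*1)*6 = (69/4)*6 = 207/2 ≈ 103.50)
78*(-145) + r = 78*(-145) + 207/2 = -11310 + 207/2 = -22413/2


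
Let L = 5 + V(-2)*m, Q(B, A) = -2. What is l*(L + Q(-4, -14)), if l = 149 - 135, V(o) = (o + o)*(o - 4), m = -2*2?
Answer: -1302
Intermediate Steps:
m = -4
V(o) = 2*o*(-4 + o) (V(o) = (2*o)*(-4 + o) = 2*o*(-4 + o))
L = -91 (L = 5 + (2*(-2)*(-4 - 2))*(-4) = 5 + (2*(-2)*(-6))*(-4) = 5 + 24*(-4) = 5 - 96 = -91)
l = 14
l*(L + Q(-4, -14)) = 14*(-91 - 2) = 14*(-93) = -1302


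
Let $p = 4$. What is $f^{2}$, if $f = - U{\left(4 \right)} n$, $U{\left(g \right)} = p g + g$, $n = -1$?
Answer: $400$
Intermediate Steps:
$U{\left(g \right)} = 5 g$ ($U{\left(g \right)} = 4 g + g = 5 g$)
$f = 20$ ($f = - 5 \cdot 4 \left(-1\right) = \left(-1\right) 20 \left(-1\right) = \left(-20\right) \left(-1\right) = 20$)
$f^{2} = 20^{2} = 400$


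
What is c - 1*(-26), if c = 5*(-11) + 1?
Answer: -28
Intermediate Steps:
c = -54 (c = -55 + 1 = -54)
c - 1*(-26) = -54 - 1*(-26) = -54 + 26 = -28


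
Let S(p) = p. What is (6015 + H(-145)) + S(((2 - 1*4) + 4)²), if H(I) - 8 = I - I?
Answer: 6027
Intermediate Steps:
H(I) = 8 (H(I) = 8 + (I - I) = 8 + 0 = 8)
(6015 + H(-145)) + S(((2 - 1*4) + 4)²) = (6015 + 8) + ((2 - 1*4) + 4)² = 6023 + ((2 - 4) + 4)² = 6023 + (-2 + 4)² = 6023 + 2² = 6023 + 4 = 6027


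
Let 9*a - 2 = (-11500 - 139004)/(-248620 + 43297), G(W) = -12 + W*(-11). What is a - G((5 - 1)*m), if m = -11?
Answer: -96850106/205323 ≈ -471.70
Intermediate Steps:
G(W) = -12 - 11*W
a = 62350/205323 (a = 2/9 + ((-11500 - 139004)/(-248620 + 43297))/9 = 2/9 + (-150504/(-205323))/9 = 2/9 + (-150504*(-1/205323))/9 = 2/9 + (⅑)*(50168/68441) = 2/9 + 50168/615969 = 62350/205323 ≈ 0.30367)
a - G((5 - 1)*m) = 62350/205323 - (-12 - 11*(5 - 1)*(-11)) = 62350/205323 - (-12 - 44*(-11)) = 62350/205323 - (-12 - 11*(-44)) = 62350/205323 - (-12 + 484) = 62350/205323 - 1*472 = 62350/205323 - 472 = -96850106/205323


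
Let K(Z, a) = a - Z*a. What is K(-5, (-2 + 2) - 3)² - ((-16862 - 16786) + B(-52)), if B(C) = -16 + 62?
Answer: 33926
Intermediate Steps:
B(C) = 46
K(Z, a) = a - Z*a
K(-5, (-2 + 2) - 3)² - ((-16862 - 16786) + B(-52)) = (((-2 + 2) - 3)*(1 - 1*(-5)))² - ((-16862 - 16786) + 46) = ((0 - 3)*(1 + 5))² - (-33648 + 46) = (-3*6)² - 1*(-33602) = (-18)² + 33602 = 324 + 33602 = 33926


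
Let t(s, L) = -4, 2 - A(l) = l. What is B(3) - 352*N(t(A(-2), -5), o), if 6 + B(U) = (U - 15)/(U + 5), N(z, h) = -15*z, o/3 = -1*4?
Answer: -42255/2 ≈ -21128.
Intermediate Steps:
A(l) = 2 - l
o = -12 (o = 3*(-1*4) = 3*(-4) = -12)
B(U) = -6 + (-15 + U)/(5 + U) (B(U) = -6 + (U - 15)/(U + 5) = -6 + (-15 + U)/(5 + U))
B(3) - 352*N(t(A(-2), -5), o) = 5*(-9 - 1*3)/(5 + 3) - (-5280)*(-4) = 5*(-9 - 3)/8 - 352*60 = 5*(⅛)*(-12) - 21120 = -15/2 - 21120 = -42255/2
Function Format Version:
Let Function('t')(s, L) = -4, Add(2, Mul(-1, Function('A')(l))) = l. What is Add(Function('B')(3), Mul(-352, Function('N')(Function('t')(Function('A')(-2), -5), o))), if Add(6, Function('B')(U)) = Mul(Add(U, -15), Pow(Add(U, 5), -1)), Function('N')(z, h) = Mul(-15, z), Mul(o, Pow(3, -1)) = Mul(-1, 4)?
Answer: Rational(-42255, 2) ≈ -21128.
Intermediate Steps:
Function('A')(l) = Add(2, Mul(-1, l))
o = -12 (o = Mul(3, Mul(-1, 4)) = Mul(3, -4) = -12)
Function('B')(U) = Add(-6, Mul(Pow(Add(5, U), -1), Add(-15, U))) (Function('B')(U) = Add(-6, Mul(Add(U, -15), Pow(Add(U, 5), -1))) = Add(-6, Mul(Add(-15, U), Pow(Add(5, U), -1))) = Add(-6, Mul(Pow(Add(5, U), -1), Add(-15, U))))
Add(Function('B')(3), Mul(-352, Function('N')(Function('t')(Function('A')(-2), -5), o))) = Add(Mul(5, Pow(Add(5, 3), -1), Add(-9, Mul(-1, 3))), Mul(-352, Mul(-15, -4))) = Add(Mul(5, Pow(8, -1), Add(-9, -3)), Mul(-352, 60)) = Add(Mul(5, Rational(1, 8), -12), -21120) = Add(Rational(-15, 2), -21120) = Rational(-42255, 2)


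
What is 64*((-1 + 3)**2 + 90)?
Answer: 6016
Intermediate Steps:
64*((-1 + 3)**2 + 90) = 64*(2**2 + 90) = 64*(4 + 90) = 64*94 = 6016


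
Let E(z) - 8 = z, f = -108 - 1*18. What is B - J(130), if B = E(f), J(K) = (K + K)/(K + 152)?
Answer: -16768/141 ≈ -118.92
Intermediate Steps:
f = -126 (f = -108 - 18 = -126)
J(K) = 2*K/(152 + K) (J(K) = (2*K)/(152 + K) = 2*K/(152 + K))
E(z) = 8 + z
B = -118 (B = 8 - 126 = -118)
B - J(130) = -118 - 2*130/(152 + 130) = -118 - 2*130/282 = -118 - 1*130/141 = -118 - 130/141 = -16768/141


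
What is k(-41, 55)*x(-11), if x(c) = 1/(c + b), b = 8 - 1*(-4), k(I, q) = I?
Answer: -41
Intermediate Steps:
b = 12 (b = 8 + 4 = 12)
x(c) = 1/(12 + c) (x(c) = 1/(c + 12) = 1/(12 + c))
k(-41, 55)*x(-11) = -41/(12 - 11) = -41/1 = -41*1 = -41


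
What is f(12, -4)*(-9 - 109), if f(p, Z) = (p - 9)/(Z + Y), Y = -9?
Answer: 354/13 ≈ 27.231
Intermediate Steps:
f(p, Z) = (-9 + p)/(-9 + Z) (f(p, Z) = (p - 9)/(Z - 9) = (-9 + p)/(-9 + Z))
f(12, -4)*(-9 - 109) = ((-9 + 12)/(-9 - 4))*(-9 - 109) = (3/(-13))*(-118) = -1/13*3*(-118) = -3/13*(-118) = 354/13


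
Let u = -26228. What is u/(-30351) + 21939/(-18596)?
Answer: -178134701/564407196 ≈ -0.31561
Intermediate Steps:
u/(-30351) + 21939/(-18596) = -26228/(-30351) + 21939/(-18596) = -26228*(-1/30351) + 21939*(-1/18596) = 26228/30351 - 21939/18596 = -178134701/564407196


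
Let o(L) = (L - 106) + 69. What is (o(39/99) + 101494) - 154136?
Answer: -1738394/33 ≈ -52679.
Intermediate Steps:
o(L) = -37 + L (o(L) = (-106 + L) + 69 = -37 + L)
(o(39/99) + 101494) - 154136 = ((-37 + 39/99) + 101494) - 154136 = ((-37 + 39*(1/99)) + 101494) - 154136 = ((-37 + 13/33) + 101494) - 154136 = (-1208/33 + 101494) - 154136 = 3348094/33 - 154136 = -1738394/33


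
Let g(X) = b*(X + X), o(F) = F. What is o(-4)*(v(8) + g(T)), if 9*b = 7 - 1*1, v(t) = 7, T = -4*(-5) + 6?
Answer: -500/3 ≈ -166.67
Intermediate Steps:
T = 26 (T = 20 + 6 = 26)
b = 2/3 (b = (7 - 1*1)/9 = (7 - 1)/9 = (1/9)*6 = 2/3 ≈ 0.66667)
g(X) = 4*X/3 (g(X) = 2*(X + X)/3 = 2*(2*X)/3 = 4*X/3)
o(-4)*(v(8) + g(T)) = -4*(7 + (4/3)*26) = -4*(7 + 104/3) = -4*125/3 = -500/3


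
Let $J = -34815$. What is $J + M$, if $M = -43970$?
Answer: $-78785$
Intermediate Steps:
$J + M = -34815 - 43970 = -78785$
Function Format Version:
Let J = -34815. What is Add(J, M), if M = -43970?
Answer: -78785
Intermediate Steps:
Add(J, M) = Add(-34815, -43970) = -78785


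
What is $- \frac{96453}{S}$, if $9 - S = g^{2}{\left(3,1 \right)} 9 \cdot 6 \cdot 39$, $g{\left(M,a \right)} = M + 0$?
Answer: $\frac{10717}{2105} \approx 5.0912$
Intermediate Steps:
$g{\left(M,a \right)} = M$
$S = -18945$ ($S = 9 - 3^{2} \cdot 9 \cdot 6 \cdot 39 = 9 - 9 \cdot 54 \cdot 39 = 9 - 486 \cdot 39 = 9 - 18954 = -18945$)
$- \frac{96453}{S} = - \frac{96453}{-18945} = \left(-96453\right) \left(- \frac{1}{18945}\right) = \frac{10717}{2105}$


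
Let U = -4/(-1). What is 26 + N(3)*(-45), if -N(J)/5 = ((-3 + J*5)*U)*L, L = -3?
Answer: -32374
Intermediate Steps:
U = 4 (U = -4*(-1) = 4)
N(J) = -180 + 300*J (N(J) = -5*(-3 + J*5)*4*(-3) = -5*(-3 + 5*J)*4*(-3) = -5*(-12 + 20*J)*(-3) = -5*(36 - 60*J) = -180 + 300*J)
26 + N(3)*(-45) = 26 + (-180 + 300*3)*(-45) = 26 + (-180 + 900)*(-45) = 26 + 720*(-45) = 26 - 32400 = -32374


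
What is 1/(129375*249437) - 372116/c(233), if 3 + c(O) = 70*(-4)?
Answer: 12008522643277783/9132668060625 ≈ 1314.9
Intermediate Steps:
c(O) = -283 (c(O) = -3 + 70*(-4) = -3 - 280 = -283)
1/(129375*249437) - 372116/c(233) = 1/(129375*249437) - 372116/(-283) = (1/129375)*(1/249437) - 372116*(-1/283) = 1/32270911875 + 372116/283 = 12008522643277783/9132668060625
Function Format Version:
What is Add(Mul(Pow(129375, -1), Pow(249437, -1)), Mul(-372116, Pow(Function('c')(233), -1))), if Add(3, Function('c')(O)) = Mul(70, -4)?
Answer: Rational(12008522643277783, 9132668060625) ≈ 1314.9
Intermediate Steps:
Function('c')(O) = -283 (Function('c')(O) = Add(-3, Mul(70, -4)) = Add(-3, -280) = -283)
Add(Mul(Pow(129375, -1), Pow(249437, -1)), Mul(-372116, Pow(Function('c')(233), -1))) = Add(Mul(Pow(129375, -1), Pow(249437, -1)), Mul(-372116, Pow(-283, -1))) = Add(Mul(Rational(1, 129375), Rational(1, 249437)), Mul(-372116, Rational(-1, 283))) = Add(Rational(1, 32270911875), Rational(372116, 283)) = Rational(12008522643277783, 9132668060625)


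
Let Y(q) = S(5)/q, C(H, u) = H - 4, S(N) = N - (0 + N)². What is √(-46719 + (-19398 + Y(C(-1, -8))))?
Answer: I*√66113 ≈ 257.12*I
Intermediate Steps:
S(N) = N - N²
C(H, u) = -4 + H
Y(q) = -20/q (Y(q) = (5*(1 - 1*5))/q = (5*(1 - 5))/q = (5*(-4))/q = -20/q)
√(-46719 + (-19398 + Y(C(-1, -8)))) = √(-46719 + (-19398 - 20/(-4 - 1))) = √(-46719 + (-19398 - 20/(-5))) = √(-46719 + (-19398 - 20*(-⅕))) = √(-46719 + (-19398 + 4)) = √(-46719 - 19394) = √(-66113) = I*√66113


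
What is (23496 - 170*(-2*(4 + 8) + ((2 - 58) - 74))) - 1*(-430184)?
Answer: 479860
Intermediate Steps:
(23496 - 170*(-2*(4 + 8) + ((2 - 58) - 74))) - 1*(-430184) = (23496 - 170*(-2*12 + (-56 - 74))) + 430184 = (23496 - 170*(-24 - 130)) + 430184 = (23496 - 170*(-154)) + 430184 = (23496 - 1*(-26180)) + 430184 = (23496 + 26180) + 430184 = 49676 + 430184 = 479860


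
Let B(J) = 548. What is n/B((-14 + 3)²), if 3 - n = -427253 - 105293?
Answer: 532549/548 ≈ 971.80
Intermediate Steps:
n = 532549 (n = 3 - (-427253 - 105293) = 3 - 1*(-532546) = 3 + 532546 = 532549)
n/B((-14 + 3)²) = 532549/548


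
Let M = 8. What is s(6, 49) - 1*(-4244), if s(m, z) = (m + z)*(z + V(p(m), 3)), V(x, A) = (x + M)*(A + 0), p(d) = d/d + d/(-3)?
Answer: 8094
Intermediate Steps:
p(d) = 1 - d/3 (p(d) = 1 + d*(-1/3) = 1 - d/3)
V(x, A) = A*(8 + x) (V(x, A) = (x + 8)*(A + 0) = (8 + x)*A = A*(8 + x))
s(m, z) = (m + z)*(27 + z - m) (s(m, z) = (m + z)*(z + 3*(8 + (1 - m/3))) = (m + z)*(z + 3*(9 - m/3)) = (m + z)*(z + (27 - m)) = (m + z)*(27 + z - m))
s(6, 49) - 1*(-4244) = (49**2 - 1*6**2 + 27*6 + 27*49) - 1*(-4244) = (2401 - 1*36 + 162 + 1323) + 4244 = (2401 - 36 + 162 + 1323) + 4244 = 3850 + 4244 = 8094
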